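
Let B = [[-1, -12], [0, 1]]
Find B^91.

B² = I (check: tr B = 0 and det B = -1), so B^91 = B since 91 is odd.

[[-1, -12], [0, 1]]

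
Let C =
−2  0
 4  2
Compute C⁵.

[[−32, 0], [64, 32]]

tr C = 0 and det C = −4, so the characteristic polynomial is λ² − (0)λ + (−4) with roots 2 and −2.
Eigenvectors give P = [[0, −1], [1, 1]] with P⁻¹ = [[1, 1], [−1, 0]], and C = P·diag(2, −2)·P⁻¹.
Then C⁵ = P·diag(32, −32)·P⁻¹ = [[0, 32], [32, −32]] · [[1, 1], [−1, 0]] = [[−32, 0], [64, 32]].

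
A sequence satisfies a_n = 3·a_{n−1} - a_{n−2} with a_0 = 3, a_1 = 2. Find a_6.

123

With companion matrix T = [[3, -1], [1, 0]], [a_n, a_{n−1}]ᵀ = T·[a_{n−1}, a_{n−2}]ᵀ, so [a_6, a_5]ᵀ = T^5·[a_1, a_0]ᵀ.
T^5 = [[144, -55], [55, -21]], giving [a_6, a_5]ᵀ = [[123], [47]].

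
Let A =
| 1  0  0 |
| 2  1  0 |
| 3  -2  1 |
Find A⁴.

[[1, 0, 0], [8, 1, 0], [-12, -8, 1]]

A = I + N where N = [[0, 0, 0], [2, 0, 0], [3, -2, 0]] is strictly lower-triangular, so N³ = 0.
(I + N)⁴ = I + 4·N + 6·N² = [[1, 0, 0], [8, 1, 0], [-12, -8, 1]].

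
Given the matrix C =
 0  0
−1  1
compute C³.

[[0, 0], [−1, 1]]

C² = [[0, 0], [−1, 1]]
C³ = [[0, 0], [−1, 1]]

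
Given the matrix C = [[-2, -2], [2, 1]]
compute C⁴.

[[-4, -6], [6, 5]]

C² = [[0, 2], [-2, -3]]
C³ = [[4, 2], [-2, 1]]
C⁴ = [[-4, -6], [6, 5]]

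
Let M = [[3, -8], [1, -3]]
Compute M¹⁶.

[[1, 0], [0, 1]]

M² = I (check: tr M = 0 and det M = -1), so M¹⁶ = I since 16 is even.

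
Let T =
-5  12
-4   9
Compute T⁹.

tr T = 4 and det T = 3, so the characteristic polynomial is λ² − (4)λ + (3) with roots 3 and 1.
Eigenvectors give P = [[-3, 2], [-2, 1]] with P⁻¹ = [[1, -2], [2, -3]], and T = P·diag(3, 1)·P⁻¹.
Then T⁹ = P·diag(19683, 1)·P⁻¹ = [[-59049, 2], [-39366, 1]] · [[1, -2], [2, -3]] = [[-59045, 118092], [-39364, 78729]].

[[-59045, 118092], [-39364, 78729]]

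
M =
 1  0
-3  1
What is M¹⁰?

[[1, 0], [-30, 1]]

M = I + N where N = [[0, 0], [-3, 0]] is strictly lower-triangular, so N² = 0.
(I + N)¹⁰ = I + 10·N = [[1, 0], [-30, 1]].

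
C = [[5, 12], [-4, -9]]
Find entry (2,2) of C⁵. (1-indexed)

tr C = -4 and det C = 3, so the characteristic polynomial is λ² − (-4)λ + (3) with roots -1 and -3.
Eigenvectors give P = [[-2, 3], [1, -2]] with P⁻¹ = [[-2, -3], [-1, -2]], and C = P·diag(-1, -3)·P⁻¹.
Then C⁵ = P·diag(-1, -243)·P⁻¹ = [[2, -729], [-1, 486]] · [[-2, -3], [-1, -2]] = [[725, 1452], [-484, -969]].

-969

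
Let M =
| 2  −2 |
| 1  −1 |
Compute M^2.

[[2, −2], [1, −1]]

M² = M (a projection; rank 1, trace 1), so M^2 = M.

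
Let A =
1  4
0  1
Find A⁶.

A = I + N where N = [[0, 4], [0, 0]] is strictly upper-triangular, so N² = 0.
(I + N)⁶ = I + 6·N = [[1, 24], [0, 1]].

[[1, 24], [0, 1]]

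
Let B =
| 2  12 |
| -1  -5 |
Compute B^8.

tr B = -3 and det B = 2, so the characteristic polynomial is λ² − (-3)λ + (2) with roots -2 and -1.
Eigenvectors give P = [[3, -4], [-1, 1]] with P⁻¹ = [[-1, -4], [-1, -3]], and B = P·diag(-2, -1)·P⁻¹.
Then B^8 = P·diag(256, 1)·P⁻¹ = [[768, -4], [-256, 1]] · [[-1, -4], [-1, -3]] = [[-764, -3060], [255, 1021]].

[[-764, -3060], [255, 1021]]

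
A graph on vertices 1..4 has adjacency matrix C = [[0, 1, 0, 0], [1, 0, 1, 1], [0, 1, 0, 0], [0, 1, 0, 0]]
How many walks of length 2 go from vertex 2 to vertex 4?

The number of length-2 walks from vertex 2 to vertex 4 is entry (2,4) of C², where C is the adjacency matrix.
C² = [[1, 0, 1, 1], [0, 3, 0, 0], [1, 0, 1, 1], [1, 0, 1, 1]]

0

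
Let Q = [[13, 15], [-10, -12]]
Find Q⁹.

[[60073, 60585], [-40390, -40902]]

tr Q = 1 and det Q = -6, so the characteristic polynomial is λ² − (1)λ + (-6) with roots 3 and -2.
Eigenvectors give P = [[3, -1], [-2, 1]] with P⁻¹ = [[1, 1], [2, 3]], and Q = P·diag(3, -2)·P⁻¹.
Then Q⁹ = P·diag(19683, -512)·P⁻¹ = [[59049, 512], [-39366, -512]] · [[1, 1], [2, 3]] = [[60073, 60585], [-40390, -40902]].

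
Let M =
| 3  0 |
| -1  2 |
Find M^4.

[[81, 0], [-65, 16]]

tr M = 5 and det M = 6, so the characteristic polynomial is λ² − (5)λ + (6) with roots 2 and 3.
Eigenvectors give P = [[0, -1], [1, 1]] with P⁻¹ = [[1, 1], [-1, 0]], and M = P·diag(2, 3)·P⁻¹.
Then M^4 = P·diag(16, 81)·P⁻¹ = [[0, -81], [16, 81]] · [[1, 1], [-1, 0]] = [[81, 0], [-65, 16]].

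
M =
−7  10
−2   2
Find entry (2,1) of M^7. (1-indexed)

tr M = −5 and det M = 6, so the characteristic polynomial is λ² − (−5)λ + (6) with roots −3 and −2.
Eigenvectors give P = [[−5, 2], [−2, 1]] with P⁻¹ = [[−1, 2], [−2, 5]], and M = P·diag(−3, −2)·P⁻¹.
Then M^7 = P·diag(−2187, −128)·P⁻¹ = [[10935, −256], [4374, −128]] · [[−1, 2], [−2, 5]] = [[−10423, 20590], [−4118, 8108]].

−4118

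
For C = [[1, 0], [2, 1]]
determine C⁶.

C = I + N where N = [[0, 0], [2, 0]] is strictly lower-triangular, so N² = 0.
(I + N)⁶ = I + 6·N = [[1, 0], [12, 1]].

[[1, 0], [12, 1]]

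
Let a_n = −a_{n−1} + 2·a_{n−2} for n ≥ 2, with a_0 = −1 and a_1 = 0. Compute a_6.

−22

With companion matrix T = [[−1, 2], [1, 0]], [a_n, a_{n−1}]ᵀ = T·[a_{n−1}, a_{n−2}]ᵀ, so [a_6, a_5]ᵀ = T^5·[a_1, a_0]ᵀ.
T^5 = [[−21, 22], [11, −10]], giving [a_6, a_5]ᵀ = [[−22], [10]].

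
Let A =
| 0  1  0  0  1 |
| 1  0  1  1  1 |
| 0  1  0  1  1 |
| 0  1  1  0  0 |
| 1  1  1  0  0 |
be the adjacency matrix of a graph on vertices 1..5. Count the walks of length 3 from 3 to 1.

The number of length-3 walks from vertex 3 to vertex 1 is entry (3,1) of A^3, where A is the adjacency matrix.
A^2 = [[2, 1, 2, 1, 1], [1, 4, 2, 1, 2], [2, 2, 3, 1, 1], [1, 1, 1, 2, 2], [1, 2, 1, 2, 3]]
A^3 = [[2, 6, 3, 3, 5], [6, 6, 7, 6, 7], [3, 7, 4, 5, 7], [3, 6, 5, 2, 3], [5, 7, 7, 3, 4]]

3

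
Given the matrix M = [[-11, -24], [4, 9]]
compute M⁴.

[[241, 480], [-80, -159]]

tr M = -2 and det M = -3, so the characteristic polynomial is λ² − (-2)λ + (-3) with roots -3 and 1.
Eigenvectors give P = [[3, 2], [-1, -1]] with P⁻¹ = [[1, 2], [-1, -3]], and M = P·diag(-3, 1)·P⁻¹.
Then M⁴ = P·diag(81, 1)·P⁻¹ = [[243, 2], [-81, -1]] · [[1, 2], [-1, -3]] = [[241, 480], [-80, -159]].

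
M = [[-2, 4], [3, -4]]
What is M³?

[[-104, 160], [120, -184]]

M² = [[16, -24], [-18, 28]]
M³ = [[-104, 160], [120, -184]]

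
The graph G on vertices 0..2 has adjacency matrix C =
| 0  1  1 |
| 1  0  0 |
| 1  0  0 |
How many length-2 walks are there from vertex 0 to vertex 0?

2

The number of length-2 walks from vertex 0 to vertex 0 is entry (0,0) of C^2, where C is the adjacency matrix.
C^2 = [[2, 0, 0], [0, 1, 1], [0, 1, 1]]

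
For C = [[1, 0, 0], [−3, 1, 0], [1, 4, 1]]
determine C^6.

C = I + N where N = [[0, 0, 0], [−3, 0, 0], [1, 4, 0]] is strictly lower-triangular, so N^3 = 0.
(I + N)^6 = I + 6·N + 15·N^2 = [[1, 0, 0], [−18, 1, 0], [−174, 24, 1]].

[[1, 0, 0], [−18, 1, 0], [−174, 24, 1]]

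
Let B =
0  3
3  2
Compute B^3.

B^2 = [[9, 6], [6, 13]]
B^3 = [[18, 39], [39, 44]]

[[18, 39], [39, 44]]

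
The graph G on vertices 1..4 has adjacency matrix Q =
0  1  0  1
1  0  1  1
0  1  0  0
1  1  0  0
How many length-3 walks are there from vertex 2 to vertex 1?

The number of length-3 walks from vertex 2 to vertex 1 is entry (2,1) of Q^3, where Q is the adjacency matrix.
Q^2 = [[2, 1, 1, 1], [1, 3, 0, 1], [1, 0, 1, 1], [1, 1, 1, 2]]
Q^3 = [[2, 4, 1, 3], [4, 2, 3, 4], [1, 3, 0, 1], [3, 4, 1, 2]]

4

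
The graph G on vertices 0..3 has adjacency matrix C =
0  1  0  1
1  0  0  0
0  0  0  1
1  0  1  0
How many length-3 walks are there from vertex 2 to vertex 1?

1

The number of length-3 walks from vertex 2 to vertex 1 is entry (2,1) of C³, where C is the adjacency matrix.
C² = [[2, 0, 1, 0], [0, 1, 0, 1], [1, 0, 1, 0], [0, 1, 0, 2]]
C³ = [[0, 2, 0, 3], [2, 0, 1, 0], [0, 1, 0, 2], [3, 0, 2, 0]]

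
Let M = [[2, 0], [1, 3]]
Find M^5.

tr M = 5 and det M = 6, so the characteristic polynomial is λ² − (5)λ + (6) with roots 3 and 2.
Eigenvectors give P = [[0, −1], [1, 1]] with P⁻¹ = [[1, 1], [−1, 0]], and M = P·diag(3, 2)·P⁻¹.
Then M^5 = P·diag(243, 32)·P⁻¹ = [[0, −32], [243, 32]] · [[1, 1], [−1, 0]] = [[32, 0], [211, 243]].

[[32, 0], [211, 243]]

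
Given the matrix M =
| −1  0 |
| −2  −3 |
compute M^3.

[[−1, 0], [−26, −27]]

tr M = −4 and det M = 3, so the characteristic polynomial is λ² − (−4)λ + (3) with roots −1 and −3.
Eigenvectors give P = [[−1, 0], [1, 1]] with P⁻¹ = [[−1, 0], [1, 1]], and M = P·diag(−1, −3)·P⁻¹.
Then M^3 = P·diag(−1, −27)·P⁻¹ = [[1, 0], [−1, −27]] · [[−1, 0], [1, 1]] = [[−1, 0], [−26, −27]].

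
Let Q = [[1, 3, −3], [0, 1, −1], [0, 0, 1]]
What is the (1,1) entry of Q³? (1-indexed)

Q = I + N where N = [[0, 3, −3], [0, 0, −1], [0, 0, 0]] is strictly upper-triangular, so N³ = 0.
(I + N)³ = I + 3·N + 3·N² = [[1, 9, −18], [0, 1, −3], [0, 0, 1]].

1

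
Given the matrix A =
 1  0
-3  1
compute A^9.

A = I + N where N = [[0, 0], [-3, 0]] is strictly lower-triangular, so N^2 = 0.
(I + N)^9 = I + 9·N = [[1, 0], [-27, 1]].

[[1, 0], [-27, 1]]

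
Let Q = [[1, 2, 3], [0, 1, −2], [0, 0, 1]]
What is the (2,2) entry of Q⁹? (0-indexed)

1

Q = I + N where N = [[0, 2, 3], [0, 0, −2], [0, 0, 0]] is strictly upper-triangular, so N³ = 0.
(I + N)⁹ = I + 9·N + 36·N² = [[1, 18, −117], [0, 1, −18], [0, 0, 1]].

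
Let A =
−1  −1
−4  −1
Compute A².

[[5, 2], [8, 5]]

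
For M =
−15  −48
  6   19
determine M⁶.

tr M = 4 and det M = 3, so the characteristic polynomial is λ² − (4)λ + (3) with roots 1 and 3.
Eigenvectors give P = [[−3, 8], [1, −3]] with P⁻¹ = [[−3, −8], [−1, −3]], and M = P·diag(1, 3)·P⁻¹.
Then M⁶ = P·diag(1, 729)·P⁻¹ = [[−3, 5832], [1, −2187]] · [[−3, −8], [−1, −3]] = [[−5823, −17472], [2184, 6553]].

[[−5823, −17472], [2184, 6553]]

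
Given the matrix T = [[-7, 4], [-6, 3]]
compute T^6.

tr T = -4 and det T = 3, so the characteristic polynomial is λ² − (-4)λ + (3) with roots -1 and -3.
Eigenvectors give P = [[2, 1], [3, 1]] with P⁻¹ = [[-1, 1], [3, -2]], and T = P·diag(-1, -3)·P⁻¹.
Then T^6 = P·diag(1, 729)·P⁻¹ = [[2, 729], [3, 729]] · [[-1, 1], [3, -2]] = [[2185, -1456], [2184, -1455]].

[[2185, -1456], [2184, -1455]]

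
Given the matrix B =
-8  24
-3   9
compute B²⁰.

B² = B (a projection; rank 1, trace 1), so B²⁰ = B.

[[-8, 24], [-3, 9]]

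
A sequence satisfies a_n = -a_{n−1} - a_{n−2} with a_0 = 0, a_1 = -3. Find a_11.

3

With companion matrix A = [[-1, -1], [1, 0]], [a_n, a_{n−1}]ᵀ = A·[a_{n−1}, a_{n−2}]ᵀ, so [a_11, a_10]ᵀ = A¹⁰·[a_1, a_0]ᵀ.
A¹⁰ = [[-1, -1], [1, 0]], giving [a_11, a_10]ᵀ = [[3], [-3]].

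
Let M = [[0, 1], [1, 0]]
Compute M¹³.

[[0, 1], [1, 0]]

M² = I (check: tr M = 0 and det M = −1), so M¹³ = M since 13 is odd.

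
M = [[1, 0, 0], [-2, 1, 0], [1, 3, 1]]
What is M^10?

[[1, 0, 0], [-20, 1, 0], [-260, 30, 1]]

M = I + N where N = [[0, 0, 0], [-2, 0, 0], [1, 3, 0]] is strictly lower-triangular, so N^3 = 0.
(I + N)^10 = I + 10·N + 45·N^2 = [[1, 0, 0], [-20, 1, 0], [-260, 30, 1]].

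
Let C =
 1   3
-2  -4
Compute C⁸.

[[-509, -765], [510, 766]]

tr C = -3 and det C = 2, so the characteristic polynomial is λ² − (-3)λ + (2) with roots -2 and -1.
Eigenvectors give P = [[-1, 3], [1, -2]] with P⁻¹ = [[2, 3], [1, 1]], and C = P·diag(-2, -1)·P⁻¹.
Then C⁸ = P·diag(256, 1)·P⁻¹ = [[-256, 3], [256, -2]] · [[2, 3], [1, 1]] = [[-509, -765], [510, 766]].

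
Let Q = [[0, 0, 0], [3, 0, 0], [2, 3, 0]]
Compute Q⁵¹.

[[0, 0, 0], [0, 0, 0], [0, 0, 0]]

Q is strictly triangular, hence nilpotent: Q³ = 0, so Q⁵¹ = 0.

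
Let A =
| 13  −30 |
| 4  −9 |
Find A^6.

tr A = 4 and det A = 3, so the characteristic polynomial is λ² − (4)λ + (3) with roots 1 and 3.
Eigenvectors give P = [[−5, 3], [−2, 1]] with P⁻¹ = [[1, −3], [2, −5]], and A = P·diag(1, 3)·P⁻¹.
Then A^6 = P·diag(1, 729)·P⁻¹ = [[−5, 2187], [−2, 729]] · [[1, −3], [2, −5]] = [[4369, −10920], [1456, −3639]].

[[4369, −10920], [1456, −3639]]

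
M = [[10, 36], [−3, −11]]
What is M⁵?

[[100, 396], [−33, −131]]

tr M = −1 and det M = −2, so the characteristic polynomial is λ² − (−1)λ + (−2) with roots 1 and −2.
Eigenvectors give P = [[4, −3], [−1, 1]] with P⁻¹ = [[1, 3], [1, 4]], and M = P·diag(1, −2)·P⁻¹.
Then M⁵ = P·diag(1, −32)·P⁻¹ = [[4, 96], [−1, −32]] · [[1, 3], [1, 4]] = [[100, 396], [−33, −131]].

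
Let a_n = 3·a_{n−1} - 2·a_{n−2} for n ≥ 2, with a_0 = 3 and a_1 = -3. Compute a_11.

-12279

With companion matrix C = [[3, -2], [1, 0]], [a_n, a_{n−1}]ᵀ = C·[a_{n−1}, a_{n−2}]ᵀ, so [a_11, a_10]ᵀ = C^10·[a_1, a_0]ᵀ.
C^10 = [[2047, -2046], [1023, -1022]], giving [a_11, a_10]ᵀ = [[-12279], [-6135]].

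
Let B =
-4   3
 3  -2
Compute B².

[[25, -18], [-18, 13]]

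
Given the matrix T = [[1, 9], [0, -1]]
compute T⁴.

T² = I (check: tr T = 0 and det T = -1), so T⁴ = I since 4 is even.

[[1, 0], [0, 1]]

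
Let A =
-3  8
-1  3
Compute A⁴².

A² = I (check: tr A = 0 and det A = -1), so A⁴² = I since 42 is even.

[[1, 0], [0, 1]]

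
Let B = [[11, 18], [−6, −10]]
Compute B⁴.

[[61, 90], [−30, −44]]

tr B = 1 and det B = −2, so the characteristic polynomial is λ² − (1)λ + (−2) with roots −1 and 2.
Eigenvectors give P = [[−3, −2], [2, 1]] with P⁻¹ = [[1, 2], [−2, −3]], and B = P·diag(−1, 2)·P⁻¹.
Then B⁴ = P·diag(1, 16)·P⁻¹ = [[−3, −32], [2, 16]] · [[1, 2], [−2, −3]] = [[61, 90], [−30, −44]].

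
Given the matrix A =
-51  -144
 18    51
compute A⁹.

tr A = 0 and det A = -9, so the characteristic polynomial is λ² − (0)λ + (-9) with roots 3 and -3.
Eigenvectors give P = [[-8, -3], [3, 1]] with P⁻¹ = [[1, 3], [-3, -8]], and A = P·diag(3, -3)·P⁻¹.
Then A⁹ = P·diag(19683, -19683)·P⁻¹ = [[-157464, 59049], [59049, -19683]] · [[1, 3], [-3, -8]] = [[-334611, -944784], [118098, 334611]].

[[-334611, -944784], [118098, 334611]]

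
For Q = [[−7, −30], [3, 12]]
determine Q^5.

tr Q = 5 and det Q = 6, so the characteristic polynomial is λ² − (5)λ + (6) with roots 3 and 2.
Eigenvectors give P = [[−3, 10], [1, −3]] with P⁻¹ = [[3, 10], [1, 3]], and Q = P·diag(3, 2)·P⁻¹.
Then Q^5 = P·diag(243, 32)·P⁻¹ = [[−729, 320], [243, −96]] · [[3, 10], [1, 3]] = [[−1867, −6330], [633, 2142]].

[[−1867, −6330], [633, 2142]]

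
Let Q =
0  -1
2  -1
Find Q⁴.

[[2, -3], [6, -1]]

Q² = [[-2, 1], [-2, -1]]
Q³ = [[2, 1], [-2, 3]]
Q⁴ = [[2, -3], [6, -1]]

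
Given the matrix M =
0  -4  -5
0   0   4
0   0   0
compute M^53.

[[0, 0, 0], [0, 0, 0], [0, 0, 0]]

M is strictly triangular, hence nilpotent: M^3 = 0, so M^53 = 0.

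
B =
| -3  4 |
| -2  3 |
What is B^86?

[[1, 0], [0, 1]]

B² = I (check: tr B = 0 and det B = -1), so B^86 = I since 86 is even.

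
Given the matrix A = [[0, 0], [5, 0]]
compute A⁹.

A is strictly triangular, hence nilpotent: A² = 0, so A⁹ = 0.

[[0, 0], [0, 0]]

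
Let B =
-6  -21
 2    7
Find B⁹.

B² = B (a projection; rank 1, trace 1), so B⁹ = B.

[[-6, -21], [2, 7]]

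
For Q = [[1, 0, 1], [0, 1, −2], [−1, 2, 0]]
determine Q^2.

[[0, 2, 1], [2, −3, −2], [−1, 2, −5]]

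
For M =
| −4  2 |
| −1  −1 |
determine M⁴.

[[146, −130], [65, −49]]

tr M = −5 and det M = 6, so the characteristic polynomial is λ² − (−5)λ + (6) with roots −2 and −3.
Eigenvectors give P = [[−1, 2], [−1, 1]] with P⁻¹ = [[1, −2], [1, −1]], and M = P·diag(−2, −3)·P⁻¹.
Then M⁴ = P·diag(16, 81)·P⁻¹ = [[−16, 162], [−16, 81]] · [[1, −2], [1, −1]] = [[146, −130], [65, −49]].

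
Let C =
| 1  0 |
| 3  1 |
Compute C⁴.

C = I + N where N = [[0, 0], [3, 0]] is strictly lower-triangular, so N² = 0.
(I + N)⁴ = I + 4·N = [[1, 0], [12, 1]].

[[1, 0], [12, 1]]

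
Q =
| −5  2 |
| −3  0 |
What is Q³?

[[−65, 38], [−57, 30]]

tr Q = −5 and det Q = 6, so the characteristic polynomial is λ² − (−5)λ + (6) with roots −2 and −3.
Eigenvectors give P = [[−2, 1], [−3, 1]] with P⁻¹ = [[1, −1], [3, −2]], and Q = P·diag(−2, −3)·P⁻¹.
Then Q³ = P·diag(−8, −27)·P⁻¹ = [[16, −27], [24, −27]] · [[1, −1], [3, −2]] = [[−65, 38], [−57, 30]].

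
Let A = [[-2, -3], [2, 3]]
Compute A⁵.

[[-2, -3], [2, 3]]

A² = A (a projection; rank 1, trace 1), so A⁵ = A.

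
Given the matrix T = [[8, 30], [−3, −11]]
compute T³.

[[62, 210], [−21, −71]]

tr T = −3 and det T = 2, so the characteristic polynomial is λ² − (−3)λ + (2) with roots −1 and −2.
Eigenvectors give P = [[−10, 3], [3, −1]] with P⁻¹ = [[−1, −3], [−3, −10]], and T = P·diag(−1, −2)·P⁻¹.
Then T³ = P·diag(−1, −8)·P⁻¹ = [[10, −24], [−3, 8]] · [[−1, −3], [−3, −10]] = [[62, 210], [−21, −71]].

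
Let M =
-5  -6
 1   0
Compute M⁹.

[[-58025, -115026], [19171, 37830]]

tr M = -5 and det M = 6, so the characteristic polynomial is λ² − (-5)λ + (6) with roots -2 and -3.
Eigenvectors give P = [[-2, 3], [1, -1]] with P⁻¹ = [[1, 3], [1, 2]], and M = P·diag(-2, -3)·P⁻¹.
Then M⁹ = P·diag(-512, -19683)·P⁻¹ = [[1024, -59049], [-512, 19683]] · [[1, 3], [1, 2]] = [[-58025, -115026], [19171, 37830]].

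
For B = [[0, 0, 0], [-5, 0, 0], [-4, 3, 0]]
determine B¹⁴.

[[0, 0, 0], [0, 0, 0], [0, 0, 0]]

B is strictly triangular, hence nilpotent: B³ = 0, so B¹⁴ = 0.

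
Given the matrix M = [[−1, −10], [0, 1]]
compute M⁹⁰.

[[1, 0], [0, 1]]

M² = I (check: tr M = 0 and det M = −1), so M⁹⁰ = I since 90 is even.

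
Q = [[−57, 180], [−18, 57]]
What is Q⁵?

[[−4617, 14580], [−1458, 4617]]

tr Q = 0 and det Q = −9, so the characteristic polynomial is λ² − (0)λ + (−9) with roots 3 and −3.
Eigenvectors give P = [[3, 10], [1, 3]] with P⁻¹ = [[−3, 10], [1, −3]], and Q = P·diag(3, −3)·P⁻¹.
Then Q⁵ = P·diag(243, −243)·P⁻¹ = [[729, −2430], [243, −729]] · [[−3, 10], [1, −3]] = [[−4617, 14580], [−1458, 4617]].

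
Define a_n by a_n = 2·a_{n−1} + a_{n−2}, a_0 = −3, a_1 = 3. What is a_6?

With companion matrix A = [[2, 1], [1, 0]], [a_n, a_{n−1}]ᵀ = A·[a_{n−1}, a_{n−2}]ᵀ, so [a_6, a_5]ᵀ = A⁵·[a_1, a_0]ᵀ.
A⁵ = [[70, 29], [29, 12]], giving [a_6, a_5]ᵀ = [[123], [51]].

123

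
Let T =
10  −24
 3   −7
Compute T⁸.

tr T = 3 and det T = 2, so the characteristic polynomial is λ² − (3)λ + (2) with roots 2 and 1.
Eigenvectors give P = [[−3, −8], [−1, −3]] with P⁻¹ = [[−3, 8], [1, −3]], and T = P·diag(2, 1)·P⁻¹.
Then T⁸ = P·diag(256, 1)·P⁻¹ = [[−768, −8], [−256, −3]] · [[−3, 8], [1, −3]] = [[2296, −6120], [765, −2039]].

[[2296, −6120], [765, −2039]]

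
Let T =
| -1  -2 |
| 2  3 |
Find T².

[[-3, -4], [4, 5]]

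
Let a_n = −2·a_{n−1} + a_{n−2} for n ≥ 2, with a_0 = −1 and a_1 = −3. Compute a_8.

1055

With companion matrix B = [[−2, 1], [1, 0]], [a_n, a_{n−1}]ᵀ = B·[a_{n−1}, a_{n−2}]ᵀ, so [a_8, a_7]ᵀ = B⁷·[a_1, a_0]ᵀ.
B⁷ = [[−408, 169], [169, −70]], giving [a_8, a_7]ᵀ = [[1055], [−437]].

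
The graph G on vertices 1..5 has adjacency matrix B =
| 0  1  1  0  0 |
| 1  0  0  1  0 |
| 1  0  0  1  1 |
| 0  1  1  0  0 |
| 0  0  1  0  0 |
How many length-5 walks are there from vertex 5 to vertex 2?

10

The number of length-5 walks from vertex 5 to vertex 2 is entry (5,2) of B⁵, where B is the adjacency matrix.
B² = [[2, 0, 0, 2, 1], [0, 2, 2, 0, 0], [0, 2, 3, 0, 0], [2, 0, 0, 2, 1], [1, 0, 0, 1, 1]]
B³ = [[0, 4, 5, 0, 0], [4, 0, 0, 4, 2], [5, 0, 0, 5, 3], [0, 4, 5, 0, 0], [0, 2, 3, 0, 0]]
B⁴ = [[9, 0, 0, 9, 5], [0, 8, 10, 0, 0], [0, 10, 13, 0, 0], [9, 0, 0, 9, 5], [5, 0, 0, 5, 3]]
B⁵ = [[0, 18, 23, 0, 0], [18, 0, 0, 18, 10], [23, 0, 0, 23, 13], [0, 18, 23, 0, 0], [0, 10, 13, 0, 0]]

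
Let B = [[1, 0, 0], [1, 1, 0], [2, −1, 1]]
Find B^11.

B = I + N where N = [[0, 0, 0], [1, 0, 0], [2, −1, 0]] is strictly lower-triangular, so N^3 = 0.
(I + N)^11 = I + 11·N + 55·N^2 = [[1, 0, 0], [11, 1, 0], [−33, −11, 1]].

[[1, 0, 0], [11, 1, 0], [−33, −11, 1]]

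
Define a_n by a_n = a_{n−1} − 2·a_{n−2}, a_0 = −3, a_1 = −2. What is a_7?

16

With companion matrix M = [[1, −2], [1, 0]], [a_n, a_{n−1}]ᵀ = M·[a_{n−1}, a_{n−2}]ᵀ, so [a_7, a_6]ᵀ = M⁶·[a_1, a_0]ᵀ.
M⁶ = [[7, −10], [5, 2]], giving [a_7, a_6]ᵀ = [[16], [−16]].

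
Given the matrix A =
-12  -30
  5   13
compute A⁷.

[[-4758, -13890], [2315, 6817]]

tr A = 1 and det A = -6, so the characteristic polynomial is λ² − (1)λ + (-6) with roots 3 and -2.
Eigenvectors give P = [[-2, -3], [1, 1]] with P⁻¹ = [[1, 3], [-1, -2]], and A = P·diag(3, -2)·P⁻¹.
Then A⁷ = P·diag(2187, -128)·P⁻¹ = [[-4374, 384], [2187, -128]] · [[1, 3], [-1, -2]] = [[-4758, -13890], [2315, 6817]].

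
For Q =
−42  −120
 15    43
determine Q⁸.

[[−50184, −151320], [18915, 57001]]

tr Q = 1 and det Q = −6, so the characteristic polynomial is λ² − (1)λ + (−6) with roots −2 and 3.
Eigenvectors give P = [[−3, −8], [1, 3]] with P⁻¹ = [[−3, −8], [1, 3]], and Q = P·diag(−2, 3)·P⁻¹.
Then Q⁸ = P·diag(256, 6561)·P⁻¹ = [[−768, −52488], [256, 19683]] · [[−3, −8], [1, 3]] = [[−50184, −151320], [18915, 57001]].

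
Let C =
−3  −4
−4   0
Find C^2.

[[25, 12], [12, 16]]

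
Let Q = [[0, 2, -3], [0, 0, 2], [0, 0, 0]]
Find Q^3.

[[0, 0, 0], [0, 0, 0], [0, 0, 0]]

Q is strictly triangular, hence nilpotent: Q^3 = 0, so Q^3 = 0.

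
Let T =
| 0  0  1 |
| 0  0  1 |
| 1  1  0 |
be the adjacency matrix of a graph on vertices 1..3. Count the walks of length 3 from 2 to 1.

The number of length-3 walks from vertex 2 to vertex 1 is entry (2,1) of T³, where T is the adjacency matrix.
T² = [[1, 1, 0], [1, 1, 0], [0, 0, 2]]
T³ = [[0, 0, 2], [0, 0, 2], [2, 2, 0]]

0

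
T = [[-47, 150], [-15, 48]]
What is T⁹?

tr T = 1 and det T = -6, so the characteristic polynomial is λ² − (1)λ + (-6) with roots 3 and -2.
Eigenvectors give P = [[-3, 10], [-1, 3]] with P⁻¹ = [[3, -10], [1, -3]], and T = P·diag(3, -2)·P⁻¹.
Then T⁹ = P·diag(19683, -512)·P⁻¹ = [[-59049, -5120], [-19683, -1536]] · [[3, -10], [1, -3]] = [[-182267, 605850], [-60585, 201438]].

[[-182267, 605850], [-60585, 201438]]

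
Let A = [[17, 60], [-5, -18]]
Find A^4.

tr A = -1 and det A = -6, so the characteristic polynomial is λ² − (-1)λ + (-6) with roots -3 and 2.
Eigenvectors give P = [[-3, 4], [1, -1]] with P⁻¹ = [[1, 4], [1, 3]], and A = P·diag(-3, 2)·P⁻¹.
Then A^4 = P·diag(81, 16)·P⁻¹ = [[-243, 64], [81, -16]] · [[1, 4], [1, 3]] = [[-179, -780], [65, 276]].

[[-179, -780], [65, 276]]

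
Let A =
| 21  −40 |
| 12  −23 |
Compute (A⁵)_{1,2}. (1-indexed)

−2440

tr A = −2 and det A = −3, so the characteristic polynomial is λ² − (−2)λ + (−3) with roots 1 and −3.
Eigenvectors give P = [[2, −5], [1, −3]] with P⁻¹ = [[3, −5], [1, −2]], and A = P·diag(1, −3)·P⁻¹.
Then A⁵ = P·diag(1, −243)·P⁻¹ = [[2, 1215], [1, 729]] · [[3, −5], [1, −2]] = [[1221, −2440], [732, −1463]].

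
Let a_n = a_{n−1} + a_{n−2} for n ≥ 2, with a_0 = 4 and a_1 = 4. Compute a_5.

With companion matrix T = [[1, 1], [1, 0]], [a_n, a_{n−1}]ᵀ = T·[a_{n−1}, a_{n−2}]ᵀ, so [a_5, a_4]ᵀ = T⁴·[a_1, a_0]ᵀ.
T⁴ = [[5, 3], [3, 2]], giving [a_5, a_4]ᵀ = [[32], [20]].

32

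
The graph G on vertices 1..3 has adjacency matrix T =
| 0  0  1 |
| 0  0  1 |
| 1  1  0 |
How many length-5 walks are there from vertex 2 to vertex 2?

The number of length-5 walks from vertex 2 to vertex 2 is entry (2,2) of T⁵, where T is the adjacency matrix.
T² = [[1, 1, 0], [1, 1, 0], [0, 0, 2]]
T³ = [[0, 0, 2], [0, 0, 2], [2, 2, 0]]
T⁴ = [[2, 2, 0], [2, 2, 0], [0, 0, 4]]
T⁵ = [[0, 0, 4], [0, 0, 4], [4, 4, 0]]

0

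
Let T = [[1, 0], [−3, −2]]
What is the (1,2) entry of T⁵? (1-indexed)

tr T = −1 and det T = −2, so the characteristic polynomial is λ² − (−1)λ + (−2) with roots 1 and −2.
Eigenvectors give P = [[1, 0], [−1, −1]] with P⁻¹ = [[1, 0], [−1, −1]], and T = P·diag(1, −2)·P⁻¹.
Then T⁵ = P·diag(1, −32)·P⁻¹ = [[1, 0], [−1, 32]] · [[1, 0], [−1, −1]] = [[1, 0], [−33, −32]].

0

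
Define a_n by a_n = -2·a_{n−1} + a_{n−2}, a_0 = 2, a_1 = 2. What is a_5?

34

With companion matrix T = [[-2, 1], [1, 0]], [a_n, a_{n−1}]ᵀ = T·[a_{n−1}, a_{n−2}]ᵀ, so [a_5, a_4]ᵀ = T^4·[a_1, a_0]ᵀ.
T^4 = [[29, -12], [-12, 5]], giving [a_5, a_4]ᵀ = [[34], [-14]].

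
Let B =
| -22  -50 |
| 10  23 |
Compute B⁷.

tr B = 1 and det B = -6, so the characteristic polynomial is λ² − (1)λ + (-6) with roots -2 and 3.
Eigenvectors give P = [[5, -2], [-2, 1]] with P⁻¹ = [[1, 2], [2, 5]], and B = P·diag(-2, 3)·P⁻¹.
Then B⁷ = P·diag(-128, 2187)·P⁻¹ = [[-640, -4374], [256, 2187]] · [[1, 2], [2, 5]] = [[-9388, -23150], [4630, 11447]].

[[-9388, -23150], [4630, 11447]]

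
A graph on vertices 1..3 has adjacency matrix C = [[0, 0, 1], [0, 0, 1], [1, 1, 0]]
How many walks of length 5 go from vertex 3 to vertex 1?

The number of length-5 walks from vertex 3 to vertex 1 is entry (3,1) of C⁵, where C is the adjacency matrix.
C² = [[1, 1, 0], [1, 1, 0], [0, 0, 2]]
C³ = [[0, 0, 2], [0, 0, 2], [2, 2, 0]]
C⁴ = [[2, 2, 0], [2, 2, 0], [0, 0, 4]]
C⁵ = [[0, 0, 4], [0, 0, 4], [4, 4, 0]]

4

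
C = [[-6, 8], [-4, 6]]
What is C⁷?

[[-384, 512], [-256, 384]]

tr C = 0 and det C = -4, so the characteristic polynomial is λ² − (0)λ + (-4) with roots -2 and 2.
Eigenvectors give P = [[2, -1], [1, -1]] with P⁻¹ = [[1, -1], [1, -2]], and C = P·diag(-2, 2)·P⁻¹.
Then C⁷ = P·diag(-128, 128)·P⁻¹ = [[-256, -128], [-128, -128]] · [[1, -1], [1, -2]] = [[-384, 512], [-256, 384]].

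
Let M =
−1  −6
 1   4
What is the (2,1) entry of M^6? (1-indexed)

tr M = 3 and det M = 2, so the characteristic polynomial is λ² − (3)λ + (2) with roots 1 and 2.
Eigenvectors give P = [[3, −2], [−1, 1]] with P⁻¹ = [[1, 2], [1, 3]], and M = P·diag(1, 2)·P⁻¹.
Then M^6 = P·diag(1, 64)·P⁻¹ = [[3, −128], [−1, 64]] · [[1, 2], [1, 3]] = [[−125, −378], [63, 190]].

63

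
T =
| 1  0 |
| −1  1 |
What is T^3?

[[1, 0], [−3, 1]]

T = I + N where N = [[0, 0], [−1, 0]] is strictly lower-triangular, so N^2 = 0.
(I + N)^3 = I + 3·N = [[1, 0], [−3, 1]].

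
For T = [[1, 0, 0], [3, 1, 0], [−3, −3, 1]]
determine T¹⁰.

[[1, 0, 0], [30, 1, 0], [−435, −30, 1]]

T = I + N where N = [[0, 0, 0], [3, 0, 0], [−3, −3, 0]] is strictly lower-triangular, so N³ = 0.
(I + N)¹⁰ = I + 10·N + 45·N² = [[1, 0, 0], [30, 1, 0], [−435, −30, 1]].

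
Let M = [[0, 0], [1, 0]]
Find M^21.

M is strictly triangular, hence nilpotent: M^2 = 0, so M^21 = 0.

[[0, 0], [0, 0]]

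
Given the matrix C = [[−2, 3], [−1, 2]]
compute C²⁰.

[[1, 0], [0, 1]]

C² = I (check: tr C = 0 and det C = −1), so C²⁰ = I since 20 is even.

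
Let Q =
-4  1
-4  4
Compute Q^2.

[[12, 0], [0, 12]]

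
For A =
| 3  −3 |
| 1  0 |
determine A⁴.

A² = [[6, −9], [3, −3]]
A³ = [[9, −18], [6, −9]]
A⁴ = [[9, −27], [9, −18]]

[[9, −27], [9, −18]]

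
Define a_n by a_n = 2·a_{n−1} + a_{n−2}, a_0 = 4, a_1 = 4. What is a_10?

With companion matrix B = [[2, 1], [1, 0]], [a_n, a_{n−1}]ᵀ = B·[a_{n−1}, a_{n−2}]ᵀ, so [a_10, a_9]ᵀ = B⁹·[a_1, a_0]ᵀ.
B⁹ = [[2378, 985], [985, 408]], giving [a_10, a_9]ᵀ = [[13452], [5572]].

13452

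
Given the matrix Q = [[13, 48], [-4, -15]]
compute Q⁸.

[[-19679, -78720], [6560, 26241]]

tr Q = -2 and det Q = -3, so the characteristic polynomial is λ² − (-2)λ + (-3) with roots -3 and 1.
Eigenvectors give P = [[-3, 4], [1, -1]] with P⁻¹ = [[1, 4], [1, 3]], and Q = P·diag(-3, 1)·P⁻¹.
Then Q⁸ = P·diag(6561, 1)·P⁻¹ = [[-19683, 4], [6561, -1]] · [[1, 4], [1, 3]] = [[-19679, -78720], [6560, 26241]].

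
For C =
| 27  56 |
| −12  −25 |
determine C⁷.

tr C = 2 and det C = −3, so the characteristic polynomial is λ² − (2)λ + (−3) with roots 3 and −1.
Eigenvectors give P = [[7, −2], [−3, 1]] with P⁻¹ = [[1, 2], [3, 7]], and C = P·diag(3, −1)·P⁻¹.
Then C⁷ = P·diag(2187, −1)·P⁻¹ = [[15309, 2], [−6561, −1]] · [[1, 2], [3, 7]] = [[15315, 30632], [−6564, −13129]].

[[15315, 30632], [−6564, −13129]]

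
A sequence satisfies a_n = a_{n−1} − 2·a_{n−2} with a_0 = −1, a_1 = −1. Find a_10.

With companion matrix A = [[1, −2], [1, 0]], [a_n, a_{n−1}]ᵀ = A·[a_{n−1}, a_{n−2}]ᵀ, so [a_10, a_9]ᵀ = A⁹·[a_1, a_0]ᵀ.
A⁹ = [[−11, 34], [−17, 6]], giving [a_10, a_9]ᵀ = [[−23], [11]].

−23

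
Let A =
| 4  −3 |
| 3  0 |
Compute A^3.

[[−8, −21], [21, −36]]

A^2 = [[7, −12], [12, −9]]
A^3 = [[−8, −21], [21, −36]]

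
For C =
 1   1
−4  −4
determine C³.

[[9, 9], [−36, −36]]

C² = [[−3, −3], [12, 12]]
C³ = [[9, 9], [−36, −36]]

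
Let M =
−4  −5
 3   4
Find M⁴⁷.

[[−4, −5], [3, 4]]

M² = I (check: tr M = 0 and det M = −1), so M⁴⁷ = M since 47 is odd.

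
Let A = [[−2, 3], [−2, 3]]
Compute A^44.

[[−2, 3], [−2, 3]]

A² = A (a projection; rank 1, trace 1), so A^44 = A.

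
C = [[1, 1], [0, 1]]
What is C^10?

[[1, 10], [0, 1]]

C = I + N where N = [[0, 1], [0, 0]] is strictly upper-triangular, so N^2 = 0.
(I + N)^10 = I + 10·N = [[1, 10], [0, 1]].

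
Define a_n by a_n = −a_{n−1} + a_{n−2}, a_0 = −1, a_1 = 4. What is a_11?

With companion matrix Q = [[−1, 1], [1, 0]], [a_n, a_{n−1}]ᵀ = Q·[a_{n−1}, a_{n−2}]ᵀ, so [a_11, a_10]ᵀ = Q¹⁰·[a_1, a_0]ᵀ.
Q¹⁰ = [[89, −55], [−55, 34]], giving [a_11, a_10]ᵀ = [[411], [−254]].

411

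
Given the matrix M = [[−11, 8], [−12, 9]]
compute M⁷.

[[−6563, 4376], [−6564, 4377]]

tr M = −2 and det M = −3, so the characteristic polynomial is λ² − (−2)λ + (−3) with roots −3 and 1.
Eigenvectors give P = [[−1, −2], [−1, −3]] with P⁻¹ = [[−3, 2], [1, −1]], and M = P·diag(−3, 1)·P⁻¹.
Then M⁷ = P·diag(−2187, 1)·P⁻¹ = [[2187, −2], [2187, −3]] · [[−3, 2], [1, −1]] = [[−6563, 4376], [−6564, 4377]].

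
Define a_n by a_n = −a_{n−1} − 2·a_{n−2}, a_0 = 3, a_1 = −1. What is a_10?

91

With companion matrix B = [[−1, −2], [1, 0]], [a_n, a_{n−1}]ᵀ = B·[a_{n−1}, a_{n−2}]ᵀ, so [a_10, a_9]ᵀ = B⁹·[a_1, a_0]ᵀ.
B⁹ = [[11, 34], [−17, −6]], giving [a_10, a_9]ᵀ = [[91], [−1]].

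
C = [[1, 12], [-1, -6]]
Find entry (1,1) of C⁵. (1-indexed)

601

tr C = -5 and det C = 6, so the characteristic polynomial is λ² − (-5)λ + (6) with roots -2 and -3.
Eigenvectors give P = [[4, -3], [-1, 1]] with P⁻¹ = [[1, 3], [1, 4]], and C = P·diag(-2, -3)·P⁻¹.
Then C⁵ = P·diag(-32, -243)·P⁻¹ = [[-128, 729], [32, -243]] · [[1, 3], [1, 4]] = [[601, 2532], [-211, -876]].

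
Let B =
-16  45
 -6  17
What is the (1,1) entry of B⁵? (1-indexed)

-166

tr B = 1 and det B = -2, so the characteristic polynomial is λ² − (1)λ + (-2) with roots -1 and 2.
Eigenvectors give P = [[-3, -5], [-1, -2]] with P⁻¹ = [[-2, 5], [1, -3]], and B = P·diag(-1, 2)·P⁻¹.
Then B⁵ = P·diag(-1, 32)·P⁻¹ = [[3, -160], [1, -64]] · [[-2, 5], [1, -3]] = [[-166, 495], [-66, 197]].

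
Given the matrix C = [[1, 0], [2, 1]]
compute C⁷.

C = I + N where N = [[0, 0], [2, 0]] is strictly lower-triangular, so N² = 0.
(I + N)⁷ = I + 7·N = [[1, 0], [14, 1]].

[[1, 0], [14, 1]]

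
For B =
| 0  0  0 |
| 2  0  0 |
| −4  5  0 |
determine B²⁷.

B is strictly triangular, hence nilpotent: B³ = 0, so B²⁷ = 0.

[[0, 0, 0], [0, 0, 0], [0, 0, 0]]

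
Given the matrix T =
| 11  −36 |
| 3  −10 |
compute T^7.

[[515, −1548], [129, −388]]

tr T = 1 and det T = −2, so the characteristic polynomial is λ² − (1)λ + (−2) with roots 2 and −1.
Eigenvectors give P = [[4, 3], [1, 1]] with P⁻¹ = [[1, −3], [−1, 4]], and T = P·diag(2, −1)·P⁻¹.
Then T^7 = P·diag(128, −1)·P⁻¹ = [[512, −3], [128, −1]] · [[1, −3], [−1, 4]] = [[515, −1548], [129, −388]].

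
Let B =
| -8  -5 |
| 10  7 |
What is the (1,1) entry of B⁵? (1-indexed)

tr B = -1 and det B = -6, so the characteristic polynomial is λ² − (-1)λ + (-6) with roots -3 and 2.
Eigenvectors give P = [[-1, -1], [1, 2]] with P⁻¹ = [[-2, -1], [1, 1]], and B = P·diag(-3, 2)·P⁻¹.
Then B⁵ = P·diag(-243, 32)·P⁻¹ = [[243, -32], [-243, 64]] · [[-2, -1], [1, 1]] = [[-518, -275], [550, 307]].

-518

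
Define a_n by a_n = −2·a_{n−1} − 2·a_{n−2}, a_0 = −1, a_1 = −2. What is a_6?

−24

With companion matrix M = [[−2, −2], [1, 0]], [a_n, a_{n−1}]ᵀ = M·[a_{n−1}, a_{n−2}]ᵀ, so [a_6, a_5]ᵀ = M^5·[a_1, a_0]ᵀ.
M^5 = [[8, 8], [−4, 0]], giving [a_6, a_5]ᵀ = [[−24], [8]].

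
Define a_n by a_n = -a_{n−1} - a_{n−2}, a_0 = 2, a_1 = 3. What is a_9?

2

With companion matrix B = [[-1, -1], [1, 0]], [a_n, a_{n−1}]ᵀ = B·[a_{n−1}, a_{n−2}]ᵀ, so [a_9, a_8]ᵀ = B⁸·[a_1, a_0]ᵀ.
B⁸ = [[0, 1], [-1, -1]], giving [a_9, a_8]ᵀ = [[2], [-5]].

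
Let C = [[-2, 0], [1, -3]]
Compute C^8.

[[256, 0], [-6305, 6561]]

tr C = -5 and det C = 6, so the characteristic polynomial is λ² − (-5)λ + (6) with roots -3 and -2.
Eigenvectors give P = [[0, -1], [-1, -1]] with P⁻¹ = [[1, -1], [-1, 0]], and C = P·diag(-3, -2)·P⁻¹.
Then C^8 = P·diag(6561, 256)·P⁻¹ = [[0, -256], [-6561, -256]] · [[1, -1], [-1, 0]] = [[256, 0], [-6305, 6561]].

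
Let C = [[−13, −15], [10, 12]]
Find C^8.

[[19171, 18915], [−12610, −12354]]

tr C = −1 and det C = −6, so the characteristic polynomial is λ² − (−1)λ + (−6) with roots 2 and −3.
Eigenvectors give P = [[−1, 3], [1, −2]] with P⁻¹ = [[2, 3], [1, 1]], and C = P·diag(2, −3)·P⁻¹.
Then C^8 = P·diag(256, 6561)·P⁻¹ = [[−256, 19683], [256, −13122]] · [[2, 3], [1, 1]] = [[19171, 18915], [−12610, −12354]].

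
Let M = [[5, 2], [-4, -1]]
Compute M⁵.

tr M = 4 and det M = 3, so the characteristic polynomial is λ² − (4)λ + (3) with roots 3 and 1.
Eigenvectors give P = [[-1, -1], [1, 2]] with P⁻¹ = [[-2, -1], [1, 1]], and M = P·diag(3, 1)·P⁻¹.
Then M⁵ = P·diag(243, 1)·P⁻¹ = [[-243, -1], [243, 2]] · [[-2, -1], [1, 1]] = [[485, 242], [-484, -241]].

[[485, 242], [-484, -241]]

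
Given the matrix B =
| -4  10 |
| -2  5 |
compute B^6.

B² = B (a projection; rank 1, trace 1), so B^6 = B.

[[-4, 10], [-2, 5]]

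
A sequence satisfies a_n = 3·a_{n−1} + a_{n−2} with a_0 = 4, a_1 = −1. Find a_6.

76

With companion matrix T = [[3, 1], [1, 0]], [a_n, a_{n−1}]ᵀ = T·[a_{n−1}, a_{n−2}]ᵀ, so [a_6, a_5]ᵀ = T⁵·[a_1, a_0]ᵀ.
T⁵ = [[360, 109], [109, 33]], giving [a_6, a_5]ᵀ = [[76], [23]].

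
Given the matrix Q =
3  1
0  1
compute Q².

[[9, 4], [0, 1]]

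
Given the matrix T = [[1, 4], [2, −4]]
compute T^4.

[[153, −396], [−198, 648]]

T^2 = [[9, −12], [−6, 24]]
T^3 = [[−15, 84], [42, −120]]
T^4 = [[153, −396], [−198, 648]]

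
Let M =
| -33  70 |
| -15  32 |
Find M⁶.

tr M = -1 and det M = -6, so the characteristic polynomial is λ² − (-1)λ + (-6) with roots 2 and -3.
Eigenvectors give P = [[-2, -7], [-1, -3]] with P⁻¹ = [[3, -7], [-1, 2]], and M = P·diag(2, -3)·P⁻¹.
Then M⁶ = P·diag(64, 729)·P⁻¹ = [[-128, -5103], [-64, -2187]] · [[3, -7], [-1, 2]] = [[4719, -9310], [1995, -3926]].

[[4719, -9310], [1995, -3926]]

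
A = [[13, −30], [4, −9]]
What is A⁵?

tr A = 4 and det A = 3, so the characteristic polynomial is λ² − (4)λ + (3) with roots 1 and 3.
Eigenvectors give P = [[−5, 3], [−2, 1]] with P⁻¹ = [[1, −3], [2, −5]], and A = P·diag(1, 3)·P⁻¹.
Then A⁵ = P·diag(1, 243)·P⁻¹ = [[−5, 729], [−2, 243]] · [[1, −3], [2, −5]] = [[1453, −3630], [484, −1209]].

[[1453, −3630], [484, −1209]]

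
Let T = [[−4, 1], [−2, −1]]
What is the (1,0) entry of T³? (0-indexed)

−38

tr T = −5 and det T = 6, so the characteristic polynomial is λ² − (−5)λ + (6) with roots −3 and −2.
Eigenvectors give P = [[1, −1], [1, −2]] with P⁻¹ = [[2, −1], [1, −1]], and T = P·diag(−3, −2)·P⁻¹.
Then T³ = P·diag(−27, −8)·P⁻¹ = [[−27, 8], [−27, 16]] · [[2, −1], [1, −1]] = [[−46, 19], [−38, 11]].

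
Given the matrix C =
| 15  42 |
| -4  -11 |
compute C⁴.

tr C = 4 and det C = 3, so the characteristic polynomial is λ² − (4)λ + (3) with roots 1 and 3.
Eigenvectors give P = [[3, 7], [-1, -2]] with P⁻¹ = [[-2, -7], [1, 3]], and C = P·diag(1, 3)·P⁻¹.
Then C⁴ = P·diag(1, 81)·P⁻¹ = [[3, 567], [-1, -162]] · [[-2, -7], [1, 3]] = [[561, 1680], [-160, -479]].

[[561, 1680], [-160, -479]]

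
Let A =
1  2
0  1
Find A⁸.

[[1, 16], [0, 1]]

A = I + N where N = [[0, 2], [0, 0]] is strictly upper-triangular, so N² = 0.
(I + N)⁸ = I + 8·N = [[1, 16], [0, 1]].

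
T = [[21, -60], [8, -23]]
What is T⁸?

[[-32799, 98400], [-13120, 39361]]

tr T = -2 and det T = -3, so the characteristic polynomial is λ² − (-2)λ + (-3) with roots 1 and -3.
Eigenvectors give P = [[-3, -5], [-1, -2]] with P⁻¹ = [[-2, 5], [1, -3]], and T = P·diag(1, -3)·P⁻¹.
Then T⁸ = P·diag(1, 6561)·P⁻¹ = [[-3, -32805], [-1, -13122]] · [[-2, 5], [1, -3]] = [[-32799, 98400], [-13120, 39361]].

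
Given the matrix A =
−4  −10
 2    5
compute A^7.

[[−4, −10], [2, 5]]

A² = A (a projection; rank 1, trace 1), so A^7 = A.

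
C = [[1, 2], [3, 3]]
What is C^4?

[[145, 176], [264, 321]]

C^2 = [[7, 8], [12, 15]]
C^3 = [[31, 38], [57, 69]]
C^4 = [[145, 176], [264, 321]]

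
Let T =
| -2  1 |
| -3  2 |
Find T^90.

T² = I (check: tr T = 0 and det T = -1), so T^90 = I since 90 is even.

[[1, 0], [0, 1]]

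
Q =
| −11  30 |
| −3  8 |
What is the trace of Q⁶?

tr Q = −3 and det Q = 2, so the characteristic polynomial is λ² − (−3)λ + (2) with roots −1 and −2.
Eigenvectors give P = [[3, 10], [1, 3]] with P⁻¹ = [[−3, 10], [1, −3]], and Q = P·diag(−1, −2)·P⁻¹.
Then Q⁶ = P·diag(1, 64)·P⁻¹ = [[3, 640], [1, 192]] · [[−3, 10], [1, −3]] = [[631, −1890], [189, −566]].

65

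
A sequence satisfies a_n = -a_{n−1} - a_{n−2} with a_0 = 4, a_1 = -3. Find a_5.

With companion matrix A = [[-1, -1], [1, 0]], [a_n, a_{n−1}]ᵀ = A·[a_{n−1}, a_{n−2}]ᵀ, so [a_5, a_4]ᵀ = A⁴·[a_1, a_0]ᵀ.
A⁴ = [[-1, -1], [1, 0]], giving [a_5, a_4]ᵀ = [[-1], [-3]].

-1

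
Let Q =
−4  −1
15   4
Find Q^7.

[[−4, −1], [15, 4]]

Q² = I (check: tr Q = 0 and det Q = −1), so Q^7 = Q since 7 is odd.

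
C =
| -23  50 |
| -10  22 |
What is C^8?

tr C = -1 and det C = -6, so the characteristic polynomial is λ² − (-1)λ + (-6) with roots 2 and -3.
Eigenvectors give P = [[2, 5], [1, 2]] with P⁻¹ = [[-2, 5], [1, -2]], and C = P·diag(2, -3)·P⁻¹.
Then C^8 = P·diag(256, 6561)·P⁻¹ = [[512, 32805], [256, 13122]] · [[-2, 5], [1, -2]] = [[31781, -63050], [12610, -24964]].

[[31781, -63050], [12610, -24964]]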